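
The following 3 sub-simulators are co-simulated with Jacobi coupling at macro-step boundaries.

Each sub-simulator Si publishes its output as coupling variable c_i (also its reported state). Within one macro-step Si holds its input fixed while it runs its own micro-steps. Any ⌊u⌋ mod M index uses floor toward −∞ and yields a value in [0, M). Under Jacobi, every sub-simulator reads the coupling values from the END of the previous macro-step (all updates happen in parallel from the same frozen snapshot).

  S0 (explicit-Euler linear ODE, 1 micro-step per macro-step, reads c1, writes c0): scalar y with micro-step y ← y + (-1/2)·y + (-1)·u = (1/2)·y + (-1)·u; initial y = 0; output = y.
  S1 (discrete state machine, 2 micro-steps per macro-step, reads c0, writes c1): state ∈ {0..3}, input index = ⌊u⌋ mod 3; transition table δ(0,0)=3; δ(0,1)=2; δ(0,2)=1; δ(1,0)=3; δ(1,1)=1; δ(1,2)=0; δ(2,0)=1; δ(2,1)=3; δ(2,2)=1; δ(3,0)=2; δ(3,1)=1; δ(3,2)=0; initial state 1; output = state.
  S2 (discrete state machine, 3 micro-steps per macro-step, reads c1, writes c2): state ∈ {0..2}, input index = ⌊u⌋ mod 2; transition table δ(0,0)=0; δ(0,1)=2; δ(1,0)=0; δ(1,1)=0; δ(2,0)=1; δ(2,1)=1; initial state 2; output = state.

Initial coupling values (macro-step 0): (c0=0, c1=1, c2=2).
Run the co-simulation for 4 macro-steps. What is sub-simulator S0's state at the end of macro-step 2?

S0 state at macro-step 2 = -5/2

macro 1: S0 reads c1=1 → after 1×micro: -1; S1 reads c0=0 → after 2×micro: 2; S2 reads c1=1 → after 3×micro: 2 ⇒ (c0=-1, c1=2, c2=2)
macro 2: S0 reads c1=2 → after 1×micro: -5/2; S1 reads c0=-1 → after 2×micro: 0; S2 reads c1=2 → after 3×micro: 0 ⇒ (c0=-5/2, c1=0, c2=0)
macro 3: S0 reads c1=0 → after 1×micro: -5/4; S1 reads c0=-5/2 → after 2×micro: 2; S2 reads c1=0 → after 3×micro: 0 ⇒ (c0=-5/4, c1=2, c2=0)
macro 4: S0 reads c1=2 → after 1×micro: -21/8; S1 reads c0=-5/4 → after 2×micro: 1; S2 reads c1=2 → after 3×micro: 0 ⇒ (c0=-21/8, c1=1, c2=0)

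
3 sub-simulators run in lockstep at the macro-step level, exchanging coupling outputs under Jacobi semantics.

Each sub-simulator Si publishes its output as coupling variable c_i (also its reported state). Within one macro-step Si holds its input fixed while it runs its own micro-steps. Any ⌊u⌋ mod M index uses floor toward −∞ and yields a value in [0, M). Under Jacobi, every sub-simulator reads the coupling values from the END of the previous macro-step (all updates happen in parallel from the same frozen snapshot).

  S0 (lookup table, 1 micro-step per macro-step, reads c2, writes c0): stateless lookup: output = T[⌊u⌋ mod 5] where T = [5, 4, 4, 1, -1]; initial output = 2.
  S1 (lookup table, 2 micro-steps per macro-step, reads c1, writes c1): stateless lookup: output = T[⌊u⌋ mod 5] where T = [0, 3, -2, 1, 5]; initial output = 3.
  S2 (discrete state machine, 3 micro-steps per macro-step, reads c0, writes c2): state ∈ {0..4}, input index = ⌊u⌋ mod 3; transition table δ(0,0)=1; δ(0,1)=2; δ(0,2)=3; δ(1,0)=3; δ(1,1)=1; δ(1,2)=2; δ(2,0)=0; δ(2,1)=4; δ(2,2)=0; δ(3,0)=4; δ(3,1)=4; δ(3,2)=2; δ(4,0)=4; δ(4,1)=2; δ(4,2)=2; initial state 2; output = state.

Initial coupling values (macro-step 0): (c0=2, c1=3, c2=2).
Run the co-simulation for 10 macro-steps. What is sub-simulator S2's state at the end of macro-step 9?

S2 state at macro-step 9 = 2

macro 1: S0 reads c2=2 → after 1×micro: 4; S1 reads c1=3 → after 2×micro: 1; S2 reads c0=2 → after 3×micro: 2 ⇒ (c0=4, c1=1, c2=2)
macro 2: S0 reads c2=2 → after 1×micro: 4; S1 reads c1=1 → after 2×micro: 3; S2 reads c0=4 → after 3×micro: 4 ⇒ (c0=4, c1=3, c2=4)
macro 3: S0 reads c2=4 → after 1×micro: -1; S1 reads c1=3 → after 2×micro: 1; S2 reads c0=4 → after 3×micro: 2 ⇒ (c0=-1, c1=1, c2=2)
macro 4: S0 reads c2=2 → after 1×micro: 4; S1 reads c1=1 → after 2×micro: 3; S2 reads c0=-1 → after 3×micro: 2 ⇒ (c0=4, c1=3, c2=2)
macro 5: S0 reads c2=2 → after 1×micro: 4; S1 reads c1=3 → after 2×micro: 1; S2 reads c0=4 → after 3×micro: 4 ⇒ (c0=4, c1=1, c2=4)
macro 6: S0 reads c2=4 → after 1×micro: -1; S1 reads c1=1 → after 2×micro: 3; S2 reads c0=4 → after 3×micro: 2 ⇒ (c0=-1, c1=3, c2=2)
macro 7: S0 reads c2=2 → after 1×micro: 4; S1 reads c1=3 → after 2×micro: 1; S2 reads c0=-1 → after 3×micro: 2 ⇒ (c0=4, c1=1, c2=2)
macro 8: S0 reads c2=2 → after 1×micro: 4; S1 reads c1=1 → after 2×micro: 3; S2 reads c0=4 → after 3×micro: 4 ⇒ (c0=4, c1=3, c2=4)
macro 9: S0 reads c2=4 → after 1×micro: -1; S1 reads c1=3 → after 2×micro: 1; S2 reads c0=4 → after 3×micro: 2 ⇒ (c0=-1, c1=1, c2=2)
macro 10: S0 reads c2=2 → after 1×micro: 4; S1 reads c1=1 → after 2×micro: 3; S2 reads c0=-1 → after 3×micro: 2 ⇒ (c0=4, c1=3, c2=2)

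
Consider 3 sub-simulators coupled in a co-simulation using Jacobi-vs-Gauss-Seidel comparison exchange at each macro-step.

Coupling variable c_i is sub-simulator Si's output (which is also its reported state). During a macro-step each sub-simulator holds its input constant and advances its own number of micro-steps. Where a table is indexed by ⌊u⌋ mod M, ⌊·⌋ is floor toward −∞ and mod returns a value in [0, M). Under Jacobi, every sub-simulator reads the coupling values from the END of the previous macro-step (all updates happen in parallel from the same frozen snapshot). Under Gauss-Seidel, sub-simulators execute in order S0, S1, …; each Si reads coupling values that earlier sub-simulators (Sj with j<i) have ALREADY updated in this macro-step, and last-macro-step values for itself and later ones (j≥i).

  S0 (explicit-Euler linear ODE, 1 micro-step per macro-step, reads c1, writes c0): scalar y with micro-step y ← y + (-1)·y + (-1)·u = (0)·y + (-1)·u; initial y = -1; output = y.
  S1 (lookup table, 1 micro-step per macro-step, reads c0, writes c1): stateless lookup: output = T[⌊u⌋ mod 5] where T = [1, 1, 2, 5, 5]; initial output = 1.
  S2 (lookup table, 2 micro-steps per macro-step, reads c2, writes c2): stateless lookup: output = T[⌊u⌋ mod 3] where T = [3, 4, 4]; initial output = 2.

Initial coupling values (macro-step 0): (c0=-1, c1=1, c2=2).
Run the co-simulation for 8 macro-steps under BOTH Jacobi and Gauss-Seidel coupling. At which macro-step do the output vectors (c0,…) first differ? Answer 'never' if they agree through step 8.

[Jacobi] macro 1: S0 reads c1=1 → after 1×micro: -1; S1 reads c0=-1 → after 1×micro: 5; S2 reads c2=2 → after 2×micro: 4 ⇒ (c0=-1, c1=5, c2=4)
[Jacobi] macro 2: S0 reads c1=5 → after 1×micro: -5; S1 reads c0=-1 → after 1×micro: 5; S2 reads c2=4 → after 2×micro: 4 ⇒ (c0=-5, c1=5, c2=4)
[Jacobi] macro 3: S0 reads c1=5 → after 1×micro: -5; S1 reads c0=-5 → after 1×micro: 1; S2 reads c2=4 → after 2×micro: 4 ⇒ (c0=-5, c1=1, c2=4)
[Jacobi] macro 4: S0 reads c1=1 → after 1×micro: -1; S1 reads c0=-5 → after 1×micro: 1; S2 reads c2=4 → after 2×micro: 4 ⇒ (c0=-1, c1=1, c2=4)
[Jacobi] macro 5: S0 reads c1=1 → after 1×micro: -1; S1 reads c0=-1 → after 1×micro: 5; S2 reads c2=4 → after 2×micro: 4 ⇒ (c0=-1, c1=5, c2=4)
[Jacobi] macro 6: S0 reads c1=5 → after 1×micro: -5; S1 reads c0=-1 → after 1×micro: 5; S2 reads c2=4 → after 2×micro: 4 ⇒ (c0=-5, c1=5, c2=4)
[Jacobi] macro 7: S0 reads c1=5 → after 1×micro: -5; S1 reads c0=-5 → after 1×micro: 1; S2 reads c2=4 → after 2×micro: 4 ⇒ (c0=-5, c1=1, c2=4)
[Jacobi] macro 8: S0 reads c1=1 → after 1×micro: -1; S1 reads c0=-5 → after 1×micro: 1; S2 reads c2=4 → after 2×micro: 4 ⇒ (c0=-1, c1=1, c2=4)
[Gauss-Seidel] macro 1: S0 reads c1=1 → after 1×micro: -1; S1 reads c0=-1 → after 1×micro: 5; S2 reads c2=2 → after 2×micro: 4 ⇒ (c0=-1, c1=5, c2=4)
[Gauss-Seidel] macro 2: S0 reads c1=5 → after 1×micro: -5; S1 reads c0=-5 → after 1×micro: 1; S2 reads c2=4 → after 2×micro: 4 ⇒ (c0=-5, c1=1, c2=4)
[Gauss-Seidel] macro 3: S0 reads c1=1 → after 1×micro: -1; S1 reads c0=-1 → after 1×micro: 5; S2 reads c2=4 → after 2×micro: 4 ⇒ (c0=-1, c1=5, c2=4)
[Gauss-Seidel] macro 4: S0 reads c1=5 → after 1×micro: -5; S1 reads c0=-5 → after 1×micro: 1; S2 reads c2=4 → after 2×micro: 4 ⇒ (c0=-5, c1=1, c2=4)
[Gauss-Seidel] macro 5: S0 reads c1=1 → after 1×micro: -1; S1 reads c0=-1 → after 1×micro: 5; S2 reads c2=4 → after 2×micro: 4 ⇒ (c0=-1, c1=5, c2=4)
[Gauss-Seidel] macro 6: S0 reads c1=5 → after 1×micro: -5; S1 reads c0=-5 → after 1×micro: 1; S2 reads c2=4 → after 2×micro: 4 ⇒ (c0=-5, c1=1, c2=4)
[Gauss-Seidel] macro 7: S0 reads c1=1 → after 1×micro: -1; S1 reads c0=-1 → after 1×micro: 5; S2 reads c2=4 → after 2×micro: 4 ⇒ (c0=-1, c1=5, c2=4)
[Gauss-Seidel] macro 8: S0 reads c1=5 → after 1×micro: -5; S1 reads c0=-5 → after 1×micro: 1; S2 reads c2=4 → after 2×micro: 4 ⇒ (c0=-5, c1=1, c2=4)

first divergence at macro-step: 2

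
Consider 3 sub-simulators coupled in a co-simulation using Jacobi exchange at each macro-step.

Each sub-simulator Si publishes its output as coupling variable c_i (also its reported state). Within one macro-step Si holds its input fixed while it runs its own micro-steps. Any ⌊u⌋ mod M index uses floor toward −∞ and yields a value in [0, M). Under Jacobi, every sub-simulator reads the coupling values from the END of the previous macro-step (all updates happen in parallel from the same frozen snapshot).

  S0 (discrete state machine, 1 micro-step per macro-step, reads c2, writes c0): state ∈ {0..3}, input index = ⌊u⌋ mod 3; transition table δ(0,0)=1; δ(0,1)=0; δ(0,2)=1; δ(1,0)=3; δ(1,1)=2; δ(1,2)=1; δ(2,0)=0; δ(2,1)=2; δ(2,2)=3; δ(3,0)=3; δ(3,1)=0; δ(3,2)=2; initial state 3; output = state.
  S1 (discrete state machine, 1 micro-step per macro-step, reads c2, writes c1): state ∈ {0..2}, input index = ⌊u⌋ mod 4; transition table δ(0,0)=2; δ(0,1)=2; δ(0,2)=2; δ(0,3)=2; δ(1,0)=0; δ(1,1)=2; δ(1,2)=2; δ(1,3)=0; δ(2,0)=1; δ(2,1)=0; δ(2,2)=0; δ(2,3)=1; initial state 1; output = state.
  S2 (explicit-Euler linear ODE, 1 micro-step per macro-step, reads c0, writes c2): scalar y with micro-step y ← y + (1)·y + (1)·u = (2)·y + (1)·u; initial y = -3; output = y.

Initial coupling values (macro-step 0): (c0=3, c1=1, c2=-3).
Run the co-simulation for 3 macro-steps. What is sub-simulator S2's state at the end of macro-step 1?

S2 state at macro-step 1 = -3

macro 1: S0 reads c2=-3 → after 1×micro: 3; S1 reads c2=-3 → after 1×micro: 2; S2 reads c0=3 → after 1×micro: -3 ⇒ (c0=3, c1=2, c2=-3)
macro 2: S0 reads c2=-3 → after 1×micro: 3; S1 reads c2=-3 → after 1×micro: 0; S2 reads c0=3 → after 1×micro: -3 ⇒ (c0=3, c1=0, c2=-3)
macro 3: S0 reads c2=-3 → after 1×micro: 3; S1 reads c2=-3 → after 1×micro: 2; S2 reads c0=3 → after 1×micro: -3 ⇒ (c0=3, c1=2, c2=-3)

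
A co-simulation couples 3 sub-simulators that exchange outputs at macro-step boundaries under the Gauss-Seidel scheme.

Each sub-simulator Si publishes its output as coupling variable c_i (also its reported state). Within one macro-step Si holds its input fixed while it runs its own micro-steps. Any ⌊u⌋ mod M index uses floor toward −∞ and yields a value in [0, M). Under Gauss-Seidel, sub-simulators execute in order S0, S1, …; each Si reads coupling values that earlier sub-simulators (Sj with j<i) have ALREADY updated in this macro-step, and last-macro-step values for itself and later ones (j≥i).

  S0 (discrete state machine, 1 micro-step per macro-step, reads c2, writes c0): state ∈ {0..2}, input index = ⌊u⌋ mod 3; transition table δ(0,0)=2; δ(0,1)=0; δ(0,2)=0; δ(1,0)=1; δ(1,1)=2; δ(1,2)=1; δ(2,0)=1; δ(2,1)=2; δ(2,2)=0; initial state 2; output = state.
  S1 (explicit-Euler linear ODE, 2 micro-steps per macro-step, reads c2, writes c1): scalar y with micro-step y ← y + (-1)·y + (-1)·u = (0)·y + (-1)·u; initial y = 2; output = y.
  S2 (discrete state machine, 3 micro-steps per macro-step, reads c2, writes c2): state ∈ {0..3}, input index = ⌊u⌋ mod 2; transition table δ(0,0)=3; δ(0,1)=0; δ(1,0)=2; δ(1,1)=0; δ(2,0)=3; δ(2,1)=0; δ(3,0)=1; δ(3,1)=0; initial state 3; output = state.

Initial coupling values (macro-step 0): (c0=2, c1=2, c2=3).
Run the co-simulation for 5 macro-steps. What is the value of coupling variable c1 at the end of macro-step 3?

c1 at macro-step 3 = -2

macro 1: S0 reads c2=3 → after 1×micro: 1; S1 reads c2=3 → after 2×micro: -3; S2 reads c2=3 → after 3×micro: 0 ⇒ (c0=1, c1=-3, c2=0)
macro 2: S0 reads c2=0 → after 1×micro: 1; S1 reads c2=0 → after 2×micro: 0; S2 reads c2=0 → after 3×micro: 2 ⇒ (c0=1, c1=0, c2=2)
macro 3: S0 reads c2=2 → after 1×micro: 1; S1 reads c2=2 → after 2×micro: -2; S2 reads c2=2 → after 3×micro: 2 ⇒ (c0=1, c1=-2, c2=2)
macro 4: S0 reads c2=2 → after 1×micro: 1; S1 reads c2=2 → after 2×micro: -2; S2 reads c2=2 → after 3×micro: 2 ⇒ (c0=1, c1=-2, c2=2)
macro 5: S0 reads c2=2 → after 1×micro: 1; S1 reads c2=2 → after 2×micro: -2; S2 reads c2=2 → after 3×micro: 2 ⇒ (c0=1, c1=-2, c2=2)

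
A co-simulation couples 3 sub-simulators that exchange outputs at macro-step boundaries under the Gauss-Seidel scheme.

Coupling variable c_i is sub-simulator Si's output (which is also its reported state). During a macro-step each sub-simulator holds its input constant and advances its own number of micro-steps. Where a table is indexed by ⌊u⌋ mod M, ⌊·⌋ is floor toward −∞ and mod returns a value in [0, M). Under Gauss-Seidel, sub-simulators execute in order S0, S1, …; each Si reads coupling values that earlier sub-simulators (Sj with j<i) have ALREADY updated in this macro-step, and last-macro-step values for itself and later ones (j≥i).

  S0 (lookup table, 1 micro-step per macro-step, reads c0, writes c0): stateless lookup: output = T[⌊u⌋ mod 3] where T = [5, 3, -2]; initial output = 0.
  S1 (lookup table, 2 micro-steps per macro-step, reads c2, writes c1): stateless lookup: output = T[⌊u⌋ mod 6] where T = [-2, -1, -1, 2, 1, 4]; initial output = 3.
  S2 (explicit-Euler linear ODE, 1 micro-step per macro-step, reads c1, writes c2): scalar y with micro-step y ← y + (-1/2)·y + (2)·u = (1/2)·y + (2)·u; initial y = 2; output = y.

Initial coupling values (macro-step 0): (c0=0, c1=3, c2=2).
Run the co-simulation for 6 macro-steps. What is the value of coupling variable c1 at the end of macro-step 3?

c1 at macro-step 3 = -1

macro 1: S0 reads c0=0 → after 1×micro: 5; S1 reads c2=2 → after 2×micro: -1; S2 reads c1=-1 → after 1×micro: -1 ⇒ (c0=5, c1=-1, c2=-1)
macro 2: S0 reads c0=5 → after 1×micro: -2; S1 reads c2=-1 → after 2×micro: 4; S2 reads c1=4 → after 1×micro: 15/2 ⇒ (c0=-2, c1=4, c2=15/2)
macro 3: S0 reads c0=-2 → after 1×micro: 3; S1 reads c2=15/2 → after 2×micro: -1; S2 reads c1=-1 → after 1×micro: 7/4 ⇒ (c0=3, c1=-1, c2=7/4)
macro 4: S0 reads c0=3 → after 1×micro: 5; S1 reads c2=7/4 → after 2×micro: -1; S2 reads c1=-1 → after 1×micro: -9/8 ⇒ (c0=5, c1=-1, c2=-9/8)
macro 5: S0 reads c0=5 → after 1×micro: -2; S1 reads c2=-9/8 → after 2×micro: 1; S2 reads c1=1 → after 1×micro: 23/16 ⇒ (c0=-2, c1=1, c2=23/16)
macro 6: S0 reads c0=-2 → after 1×micro: 3; S1 reads c2=23/16 → after 2×micro: -1; S2 reads c1=-1 → after 1×micro: -41/32 ⇒ (c0=3, c1=-1, c2=-41/32)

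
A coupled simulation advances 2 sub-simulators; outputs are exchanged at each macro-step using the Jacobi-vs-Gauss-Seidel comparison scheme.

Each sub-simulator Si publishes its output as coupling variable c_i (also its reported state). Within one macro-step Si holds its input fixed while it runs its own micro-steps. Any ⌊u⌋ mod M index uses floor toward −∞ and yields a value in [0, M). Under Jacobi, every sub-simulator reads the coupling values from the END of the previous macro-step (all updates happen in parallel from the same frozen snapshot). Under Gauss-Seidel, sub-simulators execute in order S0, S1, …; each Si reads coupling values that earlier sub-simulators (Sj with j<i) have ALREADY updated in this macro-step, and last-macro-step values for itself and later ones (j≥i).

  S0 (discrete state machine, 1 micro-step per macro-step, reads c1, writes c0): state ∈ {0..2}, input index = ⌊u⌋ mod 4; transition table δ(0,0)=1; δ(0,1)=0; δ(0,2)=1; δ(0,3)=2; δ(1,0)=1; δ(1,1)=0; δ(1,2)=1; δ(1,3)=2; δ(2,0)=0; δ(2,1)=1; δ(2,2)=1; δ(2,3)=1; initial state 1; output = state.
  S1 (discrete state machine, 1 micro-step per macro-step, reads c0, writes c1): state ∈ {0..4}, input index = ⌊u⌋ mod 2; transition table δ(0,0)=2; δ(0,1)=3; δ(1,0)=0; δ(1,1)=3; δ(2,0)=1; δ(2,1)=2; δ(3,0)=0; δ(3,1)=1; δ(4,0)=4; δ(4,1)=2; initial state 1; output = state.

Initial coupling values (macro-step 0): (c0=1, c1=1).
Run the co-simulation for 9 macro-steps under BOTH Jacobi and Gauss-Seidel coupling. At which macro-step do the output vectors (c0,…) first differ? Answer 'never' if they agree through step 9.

first divergence at macro-step: 1

[Jacobi] macro 1: S0 reads c1=1 → after 1×micro: 0; S1 reads c0=1 → after 1×micro: 3 ⇒ (c0=0, c1=3)
[Jacobi] macro 2: S0 reads c1=3 → after 1×micro: 2; S1 reads c0=0 → after 1×micro: 0 ⇒ (c0=2, c1=0)
[Jacobi] macro 3: S0 reads c1=0 → after 1×micro: 0; S1 reads c0=2 → after 1×micro: 2 ⇒ (c0=0, c1=2)
[Jacobi] macro 4: S0 reads c1=2 → after 1×micro: 1; S1 reads c0=0 → after 1×micro: 1 ⇒ (c0=1, c1=1)
[Jacobi] macro 5: S0 reads c1=1 → after 1×micro: 0; S1 reads c0=1 → after 1×micro: 3 ⇒ (c0=0, c1=3)
[Jacobi] macro 6: S0 reads c1=3 → after 1×micro: 2; S1 reads c0=0 → after 1×micro: 0 ⇒ (c0=2, c1=0)
[Jacobi] macro 7: S0 reads c1=0 → after 1×micro: 0; S1 reads c0=2 → after 1×micro: 2 ⇒ (c0=0, c1=2)
[Jacobi] macro 8: S0 reads c1=2 → after 1×micro: 1; S1 reads c0=0 → after 1×micro: 1 ⇒ (c0=1, c1=1)
[Jacobi] macro 9: S0 reads c1=1 → after 1×micro: 0; S1 reads c0=1 → after 1×micro: 3 ⇒ (c0=0, c1=3)
[Gauss-Seidel] macro 1: S0 reads c1=1 → after 1×micro: 0; S1 reads c0=0 → after 1×micro: 0 ⇒ (c0=0, c1=0)
[Gauss-Seidel] macro 2: S0 reads c1=0 → after 1×micro: 1; S1 reads c0=1 → after 1×micro: 3 ⇒ (c0=1, c1=3)
[Gauss-Seidel] macro 3: S0 reads c1=3 → after 1×micro: 2; S1 reads c0=2 → after 1×micro: 0 ⇒ (c0=2, c1=0)
[Gauss-Seidel] macro 4: S0 reads c1=0 → after 1×micro: 0; S1 reads c0=0 → after 1×micro: 2 ⇒ (c0=0, c1=2)
[Gauss-Seidel] macro 5: S0 reads c1=2 → after 1×micro: 1; S1 reads c0=1 → after 1×micro: 2 ⇒ (c0=1, c1=2)
[Gauss-Seidel] macro 6: S0 reads c1=2 → after 1×micro: 1; S1 reads c0=1 → after 1×micro: 2 ⇒ (c0=1, c1=2)
[Gauss-Seidel] macro 7: S0 reads c1=2 → after 1×micro: 1; S1 reads c0=1 → after 1×micro: 2 ⇒ (c0=1, c1=2)
[Gauss-Seidel] macro 8: S0 reads c1=2 → after 1×micro: 1; S1 reads c0=1 → after 1×micro: 2 ⇒ (c0=1, c1=2)
[Gauss-Seidel] macro 9: S0 reads c1=2 → after 1×micro: 1; S1 reads c0=1 → after 1×micro: 2 ⇒ (c0=1, c1=2)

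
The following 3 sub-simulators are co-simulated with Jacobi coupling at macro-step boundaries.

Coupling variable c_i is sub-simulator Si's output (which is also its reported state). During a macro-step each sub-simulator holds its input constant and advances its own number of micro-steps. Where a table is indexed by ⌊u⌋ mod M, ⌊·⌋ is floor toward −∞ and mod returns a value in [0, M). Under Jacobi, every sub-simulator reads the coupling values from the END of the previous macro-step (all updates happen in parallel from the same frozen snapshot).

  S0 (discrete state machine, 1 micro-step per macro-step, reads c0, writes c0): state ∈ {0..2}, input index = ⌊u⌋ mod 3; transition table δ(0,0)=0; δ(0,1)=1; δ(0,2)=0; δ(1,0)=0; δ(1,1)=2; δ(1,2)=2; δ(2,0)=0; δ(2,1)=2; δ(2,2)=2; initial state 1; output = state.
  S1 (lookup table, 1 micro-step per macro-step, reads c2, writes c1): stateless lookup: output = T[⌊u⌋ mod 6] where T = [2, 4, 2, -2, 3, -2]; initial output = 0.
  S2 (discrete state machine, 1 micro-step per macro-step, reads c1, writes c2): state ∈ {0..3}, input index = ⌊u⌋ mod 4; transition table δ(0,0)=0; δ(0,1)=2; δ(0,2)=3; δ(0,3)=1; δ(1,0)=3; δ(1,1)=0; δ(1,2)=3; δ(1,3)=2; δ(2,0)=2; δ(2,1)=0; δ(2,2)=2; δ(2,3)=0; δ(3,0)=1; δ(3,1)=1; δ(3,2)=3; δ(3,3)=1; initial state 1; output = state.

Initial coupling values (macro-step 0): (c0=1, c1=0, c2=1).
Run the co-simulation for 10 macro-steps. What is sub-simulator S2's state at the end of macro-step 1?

macro 1: S0 reads c0=1 → after 1×micro: 2; S1 reads c2=1 → after 1×micro: 4; S2 reads c1=0 → after 1×micro: 3 ⇒ (c0=2, c1=4, c2=3)
macro 2: S0 reads c0=2 → after 1×micro: 2; S1 reads c2=3 → after 1×micro: -2; S2 reads c1=4 → after 1×micro: 1 ⇒ (c0=2, c1=-2, c2=1)
macro 3: S0 reads c0=2 → after 1×micro: 2; S1 reads c2=1 → after 1×micro: 4; S2 reads c1=-2 → after 1×micro: 3 ⇒ (c0=2, c1=4, c2=3)
macro 4: S0 reads c0=2 → after 1×micro: 2; S1 reads c2=3 → after 1×micro: -2; S2 reads c1=4 → after 1×micro: 1 ⇒ (c0=2, c1=-2, c2=1)
macro 5: S0 reads c0=2 → after 1×micro: 2; S1 reads c2=1 → after 1×micro: 4; S2 reads c1=-2 → after 1×micro: 3 ⇒ (c0=2, c1=4, c2=3)
macro 6: S0 reads c0=2 → after 1×micro: 2; S1 reads c2=3 → after 1×micro: -2; S2 reads c1=4 → after 1×micro: 1 ⇒ (c0=2, c1=-2, c2=1)
macro 7: S0 reads c0=2 → after 1×micro: 2; S1 reads c2=1 → after 1×micro: 4; S2 reads c1=-2 → after 1×micro: 3 ⇒ (c0=2, c1=4, c2=3)
macro 8: S0 reads c0=2 → after 1×micro: 2; S1 reads c2=3 → after 1×micro: -2; S2 reads c1=4 → after 1×micro: 1 ⇒ (c0=2, c1=-2, c2=1)
macro 9: S0 reads c0=2 → after 1×micro: 2; S1 reads c2=1 → after 1×micro: 4; S2 reads c1=-2 → after 1×micro: 3 ⇒ (c0=2, c1=4, c2=3)
macro 10: S0 reads c0=2 → after 1×micro: 2; S1 reads c2=3 → after 1×micro: -2; S2 reads c1=4 → after 1×micro: 1 ⇒ (c0=2, c1=-2, c2=1)

S2 state at macro-step 1 = 3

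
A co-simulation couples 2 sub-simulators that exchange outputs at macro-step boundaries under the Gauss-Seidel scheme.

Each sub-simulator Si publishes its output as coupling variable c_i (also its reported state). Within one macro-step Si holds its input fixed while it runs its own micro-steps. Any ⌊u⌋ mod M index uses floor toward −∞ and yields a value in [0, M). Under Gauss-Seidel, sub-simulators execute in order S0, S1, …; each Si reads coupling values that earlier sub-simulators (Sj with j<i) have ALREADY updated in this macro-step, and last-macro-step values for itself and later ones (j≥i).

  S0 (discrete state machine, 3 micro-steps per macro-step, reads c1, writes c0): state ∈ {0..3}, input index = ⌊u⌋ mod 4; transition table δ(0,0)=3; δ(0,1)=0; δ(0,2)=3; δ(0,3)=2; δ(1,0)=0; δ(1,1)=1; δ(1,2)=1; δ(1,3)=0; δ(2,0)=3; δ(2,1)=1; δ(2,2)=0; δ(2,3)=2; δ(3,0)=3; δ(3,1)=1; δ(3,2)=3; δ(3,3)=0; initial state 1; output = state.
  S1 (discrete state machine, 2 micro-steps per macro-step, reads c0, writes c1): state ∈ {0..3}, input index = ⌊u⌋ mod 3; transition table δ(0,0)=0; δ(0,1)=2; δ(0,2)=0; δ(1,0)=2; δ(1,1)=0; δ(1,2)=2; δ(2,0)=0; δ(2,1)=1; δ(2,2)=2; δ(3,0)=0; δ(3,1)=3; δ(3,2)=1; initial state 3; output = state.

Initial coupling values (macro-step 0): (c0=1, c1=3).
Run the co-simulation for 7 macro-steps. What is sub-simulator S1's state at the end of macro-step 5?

S1 state at macro-step 5 = 0

macro 1: S0 reads c1=3 → after 3×micro: 2; S1 reads c0=2 → after 2×micro: 2 ⇒ (c0=2, c1=2)
macro 2: S0 reads c1=2 → after 3×micro: 3; S1 reads c0=3 → after 2×micro: 0 ⇒ (c0=3, c1=0)
macro 3: S0 reads c1=0 → after 3×micro: 3; S1 reads c0=3 → after 2×micro: 0 ⇒ (c0=3, c1=0)
macro 4: S0 reads c1=0 → after 3×micro: 3; S1 reads c0=3 → after 2×micro: 0 ⇒ (c0=3, c1=0)
macro 5: S0 reads c1=0 → after 3×micro: 3; S1 reads c0=3 → after 2×micro: 0 ⇒ (c0=3, c1=0)
macro 6: S0 reads c1=0 → after 3×micro: 3; S1 reads c0=3 → after 2×micro: 0 ⇒ (c0=3, c1=0)
macro 7: S0 reads c1=0 → after 3×micro: 3; S1 reads c0=3 → after 2×micro: 0 ⇒ (c0=3, c1=0)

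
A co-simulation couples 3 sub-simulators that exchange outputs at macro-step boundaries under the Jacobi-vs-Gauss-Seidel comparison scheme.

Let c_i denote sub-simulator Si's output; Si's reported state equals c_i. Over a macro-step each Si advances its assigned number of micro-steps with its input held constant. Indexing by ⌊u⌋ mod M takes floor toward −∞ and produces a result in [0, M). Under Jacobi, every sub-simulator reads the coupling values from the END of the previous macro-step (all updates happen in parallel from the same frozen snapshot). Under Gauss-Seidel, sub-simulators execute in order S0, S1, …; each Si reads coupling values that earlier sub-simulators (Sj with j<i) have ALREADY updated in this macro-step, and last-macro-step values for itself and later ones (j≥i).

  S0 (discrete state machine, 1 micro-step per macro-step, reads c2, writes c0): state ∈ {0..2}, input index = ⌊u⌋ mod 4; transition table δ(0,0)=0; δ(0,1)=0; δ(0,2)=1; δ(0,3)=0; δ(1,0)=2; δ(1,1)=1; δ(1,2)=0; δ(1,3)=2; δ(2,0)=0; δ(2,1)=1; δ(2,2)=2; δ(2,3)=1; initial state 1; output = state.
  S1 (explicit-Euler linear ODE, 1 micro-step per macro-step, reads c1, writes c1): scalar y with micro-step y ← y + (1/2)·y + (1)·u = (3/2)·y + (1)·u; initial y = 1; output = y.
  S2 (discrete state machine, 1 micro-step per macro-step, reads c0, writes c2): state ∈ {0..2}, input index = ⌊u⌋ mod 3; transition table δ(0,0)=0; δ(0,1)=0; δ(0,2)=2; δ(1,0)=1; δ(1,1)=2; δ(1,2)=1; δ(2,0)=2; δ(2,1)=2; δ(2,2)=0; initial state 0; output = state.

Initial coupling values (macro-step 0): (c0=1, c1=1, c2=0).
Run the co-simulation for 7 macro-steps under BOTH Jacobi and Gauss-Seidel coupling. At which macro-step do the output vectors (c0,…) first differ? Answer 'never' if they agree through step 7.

first divergence at macro-step: 1

[Jacobi] macro 1: S0 reads c2=0 → after 1×micro: 2; S1 reads c1=1 → after 1×micro: 5/2; S2 reads c0=1 → after 1×micro: 0 ⇒ (c0=2, c1=5/2, c2=0)
[Jacobi] macro 2: S0 reads c2=0 → after 1×micro: 0; S1 reads c1=5/2 → after 1×micro: 25/4; S2 reads c0=2 → after 1×micro: 2 ⇒ (c0=0, c1=25/4, c2=2)
[Jacobi] macro 3: S0 reads c2=2 → after 1×micro: 1; S1 reads c1=25/4 → after 1×micro: 125/8; S2 reads c0=0 → after 1×micro: 2 ⇒ (c0=1, c1=125/8, c2=2)
[Jacobi] macro 4: S0 reads c2=2 → after 1×micro: 0; S1 reads c1=125/8 → after 1×micro: 625/16; S2 reads c0=1 → after 1×micro: 2 ⇒ (c0=0, c1=625/16, c2=2)
[Jacobi] macro 5: S0 reads c2=2 → after 1×micro: 1; S1 reads c1=625/16 → after 1×micro: 3125/32; S2 reads c0=0 → after 1×micro: 2 ⇒ (c0=1, c1=3125/32, c2=2)
[Jacobi] macro 6: S0 reads c2=2 → after 1×micro: 0; S1 reads c1=3125/32 → after 1×micro: 15625/64; S2 reads c0=1 → after 1×micro: 2 ⇒ (c0=0, c1=15625/64, c2=2)
[Jacobi] macro 7: S0 reads c2=2 → after 1×micro: 1; S1 reads c1=15625/64 → after 1×micro: 78125/128; S2 reads c0=0 → after 1×micro: 2 ⇒ (c0=1, c1=78125/128, c2=2)
[Gauss-Seidel] macro 1: S0 reads c2=0 → after 1×micro: 2; S1 reads c1=1 → after 1×micro: 5/2; S2 reads c0=2 → after 1×micro: 2 ⇒ (c0=2, c1=5/2, c2=2)
[Gauss-Seidel] macro 2: S0 reads c2=2 → after 1×micro: 2; S1 reads c1=5/2 → after 1×micro: 25/4; S2 reads c0=2 → after 1×micro: 0 ⇒ (c0=2, c1=25/4, c2=0)
[Gauss-Seidel] macro 3: S0 reads c2=0 → after 1×micro: 0; S1 reads c1=25/4 → after 1×micro: 125/8; S2 reads c0=0 → after 1×micro: 0 ⇒ (c0=0, c1=125/8, c2=0)
[Gauss-Seidel] macro 4: S0 reads c2=0 → after 1×micro: 0; S1 reads c1=125/8 → after 1×micro: 625/16; S2 reads c0=0 → after 1×micro: 0 ⇒ (c0=0, c1=625/16, c2=0)
[Gauss-Seidel] macro 5: S0 reads c2=0 → after 1×micro: 0; S1 reads c1=625/16 → after 1×micro: 3125/32; S2 reads c0=0 → after 1×micro: 0 ⇒ (c0=0, c1=3125/32, c2=0)
[Gauss-Seidel] macro 6: S0 reads c2=0 → after 1×micro: 0; S1 reads c1=3125/32 → after 1×micro: 15625/64; S2 reads c0=0 → after 1×micro: 0 ⇒ (c0=0, c1=15625/64, c2=0)
[Gauss-Seidel] macro 7: S0 reads c2=0 → after 1×micro: 0; S1 reads c1=15625/64 → after 1×micro: 78125/128; S2 reads c0=0 → after 1×micro: 0 ⇒ (c0=0, c1=78125/128, c2=0)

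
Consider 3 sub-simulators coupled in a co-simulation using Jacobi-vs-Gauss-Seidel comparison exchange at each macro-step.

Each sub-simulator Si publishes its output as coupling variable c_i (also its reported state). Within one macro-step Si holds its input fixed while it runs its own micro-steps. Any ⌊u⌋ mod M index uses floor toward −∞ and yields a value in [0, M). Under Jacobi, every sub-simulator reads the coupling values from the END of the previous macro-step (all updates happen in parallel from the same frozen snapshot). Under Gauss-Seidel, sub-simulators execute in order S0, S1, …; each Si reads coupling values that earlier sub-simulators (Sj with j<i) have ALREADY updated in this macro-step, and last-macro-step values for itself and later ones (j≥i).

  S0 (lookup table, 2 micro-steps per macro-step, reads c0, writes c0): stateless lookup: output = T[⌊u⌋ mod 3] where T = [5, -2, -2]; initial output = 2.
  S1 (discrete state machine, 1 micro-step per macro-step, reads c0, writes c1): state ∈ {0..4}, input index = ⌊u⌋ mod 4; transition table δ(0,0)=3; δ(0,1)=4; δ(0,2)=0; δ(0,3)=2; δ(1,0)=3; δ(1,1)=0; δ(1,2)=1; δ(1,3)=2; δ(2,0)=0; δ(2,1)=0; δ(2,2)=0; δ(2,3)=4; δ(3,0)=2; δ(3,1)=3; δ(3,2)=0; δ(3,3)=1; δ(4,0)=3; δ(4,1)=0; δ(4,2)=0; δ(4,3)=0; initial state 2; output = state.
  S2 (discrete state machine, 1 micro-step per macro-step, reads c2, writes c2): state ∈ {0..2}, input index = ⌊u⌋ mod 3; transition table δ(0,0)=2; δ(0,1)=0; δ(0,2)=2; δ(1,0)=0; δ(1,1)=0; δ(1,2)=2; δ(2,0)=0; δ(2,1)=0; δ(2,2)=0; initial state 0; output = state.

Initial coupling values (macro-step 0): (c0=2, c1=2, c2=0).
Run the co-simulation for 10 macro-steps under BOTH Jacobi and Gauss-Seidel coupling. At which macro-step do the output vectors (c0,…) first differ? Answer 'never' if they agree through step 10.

first divergence at macro-step: never

[Jacobi] macro 1: S0 reads c0=2 → after 2×micro: -2; S1 reads c0=2 → after 1×micro: 0; S2 reads c2=0 → after 1×micro: 2 ⇒ (c0=-2, c1=0, c2=2)
[Jacobi] macro 2: S0 reads c0=-2 → after 2×micro: -2; S1 reads c0=-2 → after 1×micro: 0; S2 reads c2=2 → after 1×micro: 0 ⇒ (c0=-2, c1=0, c2=0)
[Jacobi] macro 3: S0 reads c0=-2 → after 2×micro: -2; S1 reads c0=-2 → after 1×micro: 0; S2 reads c2=0 → after 1×micro: 2 ⇒ (c0=-2, c1=0, c2=2)
[Jacobi] macro 4: S0 reads c0=-2 → after 2×micro: -2; S1 reads c0=-2 → after 1×micro: 0; S2 reads c2=2 → after 1×micro: 0 ⇒ (c0=-2, c1=0, c2=0)
[Jacobi] macro 5: S0 reads c0=-2 → after 2×micro: -2; S1 reads c0=-2 → after 1×micro: 0; S2 reads c2=0 → after 1×micro: 2 ⇒ (c0=-2, c1=0, c2=2)
[Jacobi] macro 6: S0 reads c0=-2 → after 2×micro: -2; S1 reads c0=-2 → after 1×micro: 0; S2 reads c2=2 → after 1×micro: 0 ⇒ (c0=-2, c1=0, c2=0)
[Jacobi] macro 7: S0 reads c0=-2 → after 2×micro: -2; S1 reads c0=-2 → after 1×micro: 0; S2 reads c2=0 → after 1×micro: 2 ⇒ (c0=-2, c1=0, c2=2)
[Jacobi] macro 8: S0 reads c0=-2 → after 2×micro: -2; S1 reads c0=-2 → after 1×micro: 0; S2 reads c2=2 → after 1×micro: 0 ⇒ (c0=-2, c1=0, c2=0)
[Jacobi] macro 9: S0 reads c0=-2 → after 2×micro: -2; S1 reads c0=-2 → after 1×micro: 0; S2 reads c2=0 → after 1×micro: 2 ⇒ (c0=-2, c1=0, c2=2)
[Jacobi] macro 10: S0 reads c0=-2 → after 2×micro: -2; S1 reads c0=-2 → after 1×micro: 0; S2 reads c2=2 → after 1×micro: 0 ⇒ (c0=-2, c1=0, c2=0)
[Gauss-Seidel] macro 1: S0 reads c0=2 → after 2×micro: -2; S1 reads c0=-2 → after 1×micro: 0; S2 reads c2=0 → after 1×micro: 2 ⇒ (c0=-2, c1=0, c2=2)
[Gauss-Seidel] macro 2: S0 reads c0=-2 → after 2×micro: -2; S1 reads c0=-2 → after 1×micro: 0; S2 reads c2=2 → after 1×micro: 0 ⇒ (c0=-2, c1=0, c2=0)
[Gauss-Seidel] macro 3: S0 reads c0=-2 → after 2×micro: -2; S1 reads c0=-2 → after 1×micro: 0; S2 reads c2=0 → after 1×micro: 2 ⇒ (c0=-2, c1=0, c2=2)
[Gauss-Seidel] macro 4: S0 reads c0=-2 → after 2×micro: -2; S1 reads c0=-2 → after 1×micro: 0; S2 reads c2=2 → after 1×micro: 0 ⇒ (c0=-2, c1=0, c2=0)
[Gauss-Seidel] macro 5: S0 reads c0=-2 → after 2×micro: -2; S1 reads c0=-2 → after 1×micro: 0; S2 reads c2=0 → after 1×micro: 2 ⇒ (c0=-2, c1=0, c2=2)
[Gauss-Seidel] macro 6: S0 reads c0=-2 → after 2×micro: -2; S1 reads c0=-2 → after 1×micro: 0; S2 reads c2=2 → after 1×micro: 0 ⇒ (c0=-2, c1=0, c2=0)
[Gauss-Seidel] macro 7: S0 reads c0=-2 → after 2×micro: -2; S1 reads c0=-2 → after 1×micro: 0; S2 reads c2=0 → after 1×micro: 2 ⇒ (c0=-2, c1=0, c2=2)
[Gauss-Seidel] macro 8: S0 reads c0=-2 → after 2×micro: -2; S1 reads c0=-2 → after 1×micro: 0; S2 reads c2=2 → after 1×micro: 0 ⇒ (c0=-2, c1=0, c2=0)
[Gauss-Seidel] macro 9: S0 reads c0=-2 → after 2×micro: -2; S1 reads c0=-2 → after 1×micro: 0; S2 reads c2=0 → after 1×micro: 2 ⇒ (c0=-2, c1=0, c2=2)
[Gauss-Seidel] macro 10: S0 reads c0=-2 → after 2×micro: -2; S1 reads c0=-2 → after 1×micro: 0; S2 reads c2=2 → after 1×micro: 0 ⇒ (c0=-2, c1=0, c2=0)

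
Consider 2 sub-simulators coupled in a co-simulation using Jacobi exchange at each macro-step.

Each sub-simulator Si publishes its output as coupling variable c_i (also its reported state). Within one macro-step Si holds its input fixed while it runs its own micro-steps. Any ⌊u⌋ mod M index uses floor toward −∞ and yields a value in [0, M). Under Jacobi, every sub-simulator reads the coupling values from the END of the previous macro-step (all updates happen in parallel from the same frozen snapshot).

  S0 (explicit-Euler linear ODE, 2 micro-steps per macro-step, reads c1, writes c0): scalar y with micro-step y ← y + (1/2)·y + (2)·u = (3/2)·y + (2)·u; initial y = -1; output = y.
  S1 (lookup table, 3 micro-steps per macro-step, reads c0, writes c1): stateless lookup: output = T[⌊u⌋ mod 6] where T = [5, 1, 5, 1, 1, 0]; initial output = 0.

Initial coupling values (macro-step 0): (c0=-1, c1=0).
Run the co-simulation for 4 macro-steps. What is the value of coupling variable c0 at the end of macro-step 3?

macro 1: S0 reads c1=0 → after 2×micro: -9/4; S1 reads c0=-1 → after 3×micro: 0 ⇒ (c0=-9/4, c1=0)
macro 2: S0 reads c1=0 → after 2×micro: -81/16; S1 reads c0=-9/4 → after 3×micro: 1 ⇒ (c0=-81/16, c1=1)
macro 3: S0 reads c1=1 → after 2×micro: -409/64; S1 reads c0=-81/16 → after 3×micro: 5 ⇒ (c0=-409/64, c1=5)
macro 4: S0 reads c1=5 → after 2×micro: 2719/256; S1 reads c0=-409/64 → after 3×micro: 0 ⇒ (c0=2719/256, c1=0)

c0 at macro-step 3 = -409/64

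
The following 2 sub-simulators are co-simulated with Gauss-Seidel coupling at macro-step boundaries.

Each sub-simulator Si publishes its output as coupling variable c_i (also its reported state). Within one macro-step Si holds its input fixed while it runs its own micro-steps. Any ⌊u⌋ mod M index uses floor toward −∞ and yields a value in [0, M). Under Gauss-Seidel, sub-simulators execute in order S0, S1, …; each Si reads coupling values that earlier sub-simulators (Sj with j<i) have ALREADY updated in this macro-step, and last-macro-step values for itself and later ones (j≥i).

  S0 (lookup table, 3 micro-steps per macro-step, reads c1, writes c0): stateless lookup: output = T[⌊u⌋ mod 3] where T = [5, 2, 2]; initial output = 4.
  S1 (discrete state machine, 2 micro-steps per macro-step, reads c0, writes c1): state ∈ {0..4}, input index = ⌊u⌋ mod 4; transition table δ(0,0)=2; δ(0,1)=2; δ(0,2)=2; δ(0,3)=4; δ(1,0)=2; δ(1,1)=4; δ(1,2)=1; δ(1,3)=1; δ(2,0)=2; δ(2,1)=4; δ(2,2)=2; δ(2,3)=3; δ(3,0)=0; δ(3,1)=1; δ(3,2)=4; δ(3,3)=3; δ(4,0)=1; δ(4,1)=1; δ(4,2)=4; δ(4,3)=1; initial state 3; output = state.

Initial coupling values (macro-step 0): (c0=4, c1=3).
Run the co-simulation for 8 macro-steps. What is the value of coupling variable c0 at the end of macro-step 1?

macro 1: S0 reads c1=3 → after 3×micro: 5; S1 reads c0=5 → after 2×micro: 4 ⇒ (c0=5, c1=4)
macro 2: S0 reads c1=4 → after 3×micro: 2; S1 reads c0=2 → after 2×micro: 4 ⇒ (c0=2, c1=4)
macro 3: S0 reads c1=4 → after 3×micro: 2; S1 reads c0=2 → after 2×micro: 4 ⇒ (c0=2, c1=4)
macro 4: S0 reads c1=4 → after 3×micro: 2; S1 reads c0=2 → after 2×micro: 4 ⇒ (c0=2, c1=4)
macro 5: S0 reads c1=4 → after 3×micro: 2; S1 reads c0=2 → after 2×micro: 4 ⇒ (c0=2, c1=4)
macro 6: S0 reads c1=4 → after 3×micro: 2; S1 reads c0=2 → after 2×micro: 4 ⇒ (c0=2, c1=4)
macro 7: S0 reads c1=4 → after 3×micro: 2; S1 reads c0=2 → after 2×micro: 4 ⇒ (c0=2, c1=4)
macro 8: S0 reads c1=4 → after 3×micro: 2; S1 reads c0=2 → after 2×micro: 4 ⇒ (c0=2, c1=4)

c0 at macro-step 1 = 5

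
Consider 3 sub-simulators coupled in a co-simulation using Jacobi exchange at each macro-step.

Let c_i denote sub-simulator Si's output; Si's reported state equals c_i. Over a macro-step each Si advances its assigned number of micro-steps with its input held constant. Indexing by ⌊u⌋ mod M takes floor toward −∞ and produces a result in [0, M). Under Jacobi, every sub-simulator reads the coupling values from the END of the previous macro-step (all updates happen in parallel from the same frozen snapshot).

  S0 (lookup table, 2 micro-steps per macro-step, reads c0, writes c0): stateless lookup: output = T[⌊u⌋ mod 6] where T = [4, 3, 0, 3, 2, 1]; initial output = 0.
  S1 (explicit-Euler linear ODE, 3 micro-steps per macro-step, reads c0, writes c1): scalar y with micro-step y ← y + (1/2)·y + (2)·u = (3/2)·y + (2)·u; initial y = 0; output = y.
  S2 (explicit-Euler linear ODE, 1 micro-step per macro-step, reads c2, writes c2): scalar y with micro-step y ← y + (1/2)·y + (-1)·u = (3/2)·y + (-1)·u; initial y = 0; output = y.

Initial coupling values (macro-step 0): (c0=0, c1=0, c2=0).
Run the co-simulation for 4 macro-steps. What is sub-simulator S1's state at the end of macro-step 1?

S1 state at macro-step 1 = 0

macro 1: S0 reads c0=0 → after 2×micro: 4; S1 reads c0=0 → after 3×micro: 0; S2 reads c2=0 → after 1×micro: 0 ⇒ (c0=4, c1=0, c2=0)
macro 2: S0 reads c0=4 → after 2×micro: 2; S1 reads c0=4 → after 3×micro: 38; S2 reads c2=0 → after 1×micro: 0 ⇒ (c0=2, c1=38, c2=0)
macro 3: S0 reads c0=2 → after 2×micro: 0; S1 reads c0=2 → after 3×micro: 589/4; S2 reads c2=0 → after 1×micro: 0 ⇒ (c0=0, c1=589/4, c2=0)
macro 4: S0 reads c0=0 → after 2×micro: 4; S1 reads c0=0 → after 3×micro: 15903/32; S2 reads c2=0 → after 1×micro: 0 ⇒ (c0=4, c1=15903/32, c2=0)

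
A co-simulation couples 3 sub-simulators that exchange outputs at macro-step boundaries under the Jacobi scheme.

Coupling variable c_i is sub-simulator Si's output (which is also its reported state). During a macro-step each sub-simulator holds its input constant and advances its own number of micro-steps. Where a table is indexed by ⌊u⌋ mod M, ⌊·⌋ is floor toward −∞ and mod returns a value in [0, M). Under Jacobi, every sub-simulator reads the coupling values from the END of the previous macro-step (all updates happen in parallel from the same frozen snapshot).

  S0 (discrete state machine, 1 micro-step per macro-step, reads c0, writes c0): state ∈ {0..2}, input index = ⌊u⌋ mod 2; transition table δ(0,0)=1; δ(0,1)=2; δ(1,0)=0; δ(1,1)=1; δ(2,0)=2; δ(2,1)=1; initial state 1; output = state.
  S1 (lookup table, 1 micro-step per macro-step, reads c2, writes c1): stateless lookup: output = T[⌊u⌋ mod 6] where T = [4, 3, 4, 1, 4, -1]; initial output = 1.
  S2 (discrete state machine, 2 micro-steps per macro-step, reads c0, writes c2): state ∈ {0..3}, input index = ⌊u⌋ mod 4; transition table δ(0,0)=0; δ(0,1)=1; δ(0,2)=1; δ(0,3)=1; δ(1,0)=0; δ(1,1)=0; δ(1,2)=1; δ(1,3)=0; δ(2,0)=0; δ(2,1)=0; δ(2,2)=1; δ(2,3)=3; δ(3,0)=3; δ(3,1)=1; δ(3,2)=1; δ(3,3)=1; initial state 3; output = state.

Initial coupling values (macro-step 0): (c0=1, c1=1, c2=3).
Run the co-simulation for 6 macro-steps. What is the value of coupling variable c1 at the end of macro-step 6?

c1 at macro-step 6 = 4

macro 1: S0 reads c0=1 → after 1×micro: 1; S1 reads c2=3 → after 1×micro: 1; S2 reads c0=1 → after 2×micro: 0 ⇒ (c0=1, c1=1, c2=0)
macro 2: S0 reads c0=1 → after 1×micro: 1; S1 reads c2=0 → after 1×micro: 4; S2 reads c0=1 → after 2×micro: 0 ⇒ (c0=1, c1=4, c2=0)
macro 3: S0 reads c0=1 → after 1×micro: 1; S1 reads c2=0 → after 1×micro: 4; S2 reads c0=1 → after 2×micro: 0 ⇒ (c0=1, c1=4, c2=0)
macro 4: S0 reads c0=1 → after 1×micro: 1; S1 reads c2=0 → after 1×micro: 4; S2 reads c0=1 → after 2×micro: 0 ⇒ (c0=1, c1=4, c2=0)
macro 5: S0 reads c0=1 → after 1×micro: 1; S1 reads c2=0 → after 1×micro: 4; S2 reads c0=1 → after 2×micro: 0 ⇒ (c0=1, c1=4, c2=0)
macro 6: S0 reads c0=1 → after 1×micro: 1; S1 reads c2=0 → after 1×micro: 4; S2 reads c0=1 → after 2×micro: 0 ⇒ (c0=1, c1=4, c2=0)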